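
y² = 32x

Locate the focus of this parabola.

Vertex (0, 0); 4p = 32 so p = 8. Opens right.
Focus is p units from the vertex along the axis: (h + p, k).

(8, 0)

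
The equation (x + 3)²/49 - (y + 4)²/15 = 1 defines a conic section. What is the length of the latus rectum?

30/7

Center (-3, -4). The positive term is the x-term, so the transverse axis is horizontal; a² = 49, b² = 15.
Latus rectum length = 2b²/a = 2·15/7 = 30/7.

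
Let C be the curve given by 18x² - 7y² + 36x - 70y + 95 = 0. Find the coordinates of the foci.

18(x² + 2x) -7(y² + 10y) = -95
Completing the square gives 18(x + 1)² -7(y + 5)² = -95 + 18 - 175 = -252.
Divide by -252: (y + 5)²/36 - (x + 1)²/14 = 1
Hyperbola, center (-1, -5), transverse axis vertical; a² = 36, b² = 14.
c² = a² + b² = 36 + 14 = 50, so c = 5√2.
Foci lie on the vertical axis through the center: (h, k ± c).

(-1, -5 - 5√2) and (-1, -5 + 5√2)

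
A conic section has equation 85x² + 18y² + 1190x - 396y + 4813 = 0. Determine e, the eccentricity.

Group: 85(x² + 14x) + 18(y² - 22y) = -4813
Complete the square: 85(x + 7)² + 18(y - 11)² = -4813 + 4165 + 2178 = 1530
Divide through by 1530 to get (x + 7)²/18 + (y - 11)²/85 = 1.
Ellipse, center (-7, 11), major axis vertical; a² = 85, b² = 18.
c² = a² - b² = 67, so c = √67.
e = c/a = √67/√85 = √5695/85.

e = √5695/85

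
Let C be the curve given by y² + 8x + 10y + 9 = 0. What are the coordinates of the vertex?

(2, -5)

Only y is squared. Complete the square in y: (y + 5)² = -8(x - 2).
Vertex (2, -5); 4p = -8 so p = -2. Opens left.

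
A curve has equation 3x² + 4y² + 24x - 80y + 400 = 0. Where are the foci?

Group the x- and y-terms: 3(x² + 8x) + 4(y² - 20y) = -400
Complete the square: 3(x + 4)² + 4(y - 10)² = -400 + 48 + 400 = 48
Divide through by 48 to get (x + 4)²/16 + (y - 10)²/12 = 1.
Ellipse, center (-4, 10), major axis horizontal; a² = 16, b² = 12.
c² = a² - b² = 16 - 12 = 4, so c = 2.
Foci lie on the horizontal axis through the center: (h ± c, k).

(-6, 10) and (-2, 10)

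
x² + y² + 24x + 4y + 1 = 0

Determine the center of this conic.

Group: (x² + 24x) + (y² + 4y) = -1
Complete the square in x and y: (x + 12)² + (y + 2)² = -1 + 144 + 4 = 147
So (x + 12)² + (y + 2)² = 147.
Circle centered at (-12, -2) with r² = 147.

(-12, -2)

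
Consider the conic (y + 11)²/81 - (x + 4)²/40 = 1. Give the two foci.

Center (-4, -11). The positive term is the y-term, so the transverse axis is vertical; a² = 81, b² = 40.
c² = a² + b² = 81 + 40 = 121, so c = 11.
Foci lie on the vertical axis through the center: (h, k ± c).

(-4, -22) and (-4, 0)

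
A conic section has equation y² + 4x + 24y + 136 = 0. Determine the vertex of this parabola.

Only y is squared. Complete the square in y: (y + 12)² = -4(x - 2).
Vertex (2, -12); 4p = -4 so p = -1. Opens left.

(2, -12)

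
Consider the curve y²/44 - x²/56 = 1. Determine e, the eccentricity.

Center (0, 0). The positive term is the y-term, so the transverse axis is vertical; a² = 44, b² = 56.
c² = a² + b² = 100, so c = 10.
e = c/a = 10/2√11 = 5√11/11.

e = 5√11/11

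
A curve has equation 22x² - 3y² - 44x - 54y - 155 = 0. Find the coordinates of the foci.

Group the x- and y-terms: 22(x² - 2x) -3(y² + 18y) = 155
Completing the square gives 22(x - 1)² -3(y + 9)² = 155 + 22 - 243 = -66.
Divide by -66: (y + 9)²/22 - (x - 1)²/3 = 1
Hyperbola, center (1, -9), transverse axis vertical; a² = 22, b² = 3.
c² = a² + b² = 22 + 3 = 25, so c = 5.
Foci lie on the vertical axis through the center: (h, k ± c).

(1, -14) and (1, -4)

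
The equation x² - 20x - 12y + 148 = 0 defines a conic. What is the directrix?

y = 1

Only x is squared. Complete the square in x: (x - 10)² = 12(y - 4).
Vertex (10, 4); 4p = 12 so p = 3. Opens up.
Directrix is the horizontal line y = k − p = 4 − (3) = 1.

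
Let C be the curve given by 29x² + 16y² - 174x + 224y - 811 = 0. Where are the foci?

(3, -7 - 2√13) and (3, -7 + 2√13)

Collect terms: 29(x² - 6x) + 16(y² + 14y) = 811
Completing the square gives 29(x - 3)² + 16(y + 7)² = 811 + 261 + 784 = 1856.
Dividing both sides by 1856: (x - 3)²/64 + (y + 7)²/116 = 1
Ellipse, center (3, -7), major axis vertical; a² = 116, b² = 64.
c² = a² - b² = 116 - 64 = 52, so c = 2√13.
Foci lie on the vertical axis through the center: (h, k ± c).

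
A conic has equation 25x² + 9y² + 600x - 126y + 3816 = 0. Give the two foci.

(-12, 3) and (-12, 11)

25(x² + 24x) + 9(y² - 14y) = -3816
Complete the square: 25(x + 12)² + 9(y - 7)² = -3816 + 3600 + 441 = 225
Divide by 225: (x + 12)²/9 + (y - 7)²/25 = 1
Ellipse, center (-12, 7), major axis vertical; a² = 25, b² = 9.
c² = a² - b² = 25 - 9 = 16, so c = 4.
Foci lie on the vertical axis through the center: (h, k ± c).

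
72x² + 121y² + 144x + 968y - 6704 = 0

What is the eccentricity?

e = 7/11

Group: 72(x² + 2x) + 121(y² + 8y) = 6704
Complete the square in x and y: 72(x + 1)² + 121(y + 4)² = 6704 + 72 + 1936 = 8712
Divide by 8712: (x + 1)²/121 + (y + 4)²/72 = 1
Ellipse, center (-1, -4), major axis horizontal; a² = 121, b² = 72.
c² = a² - b² = 49, so c = 7.
e = c/a = 7/11.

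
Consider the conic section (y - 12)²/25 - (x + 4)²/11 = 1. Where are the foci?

(-4, 6) and (-4, 18)

Center (-4, 12). The positive term is the y-term, so the transverse axis is vertical; a² = 25, b² = 11.
c² = a² + b² = 25 + 11 = 36, so c = 6.
Foci lie on the vertical axis through the center: (h, k ± c).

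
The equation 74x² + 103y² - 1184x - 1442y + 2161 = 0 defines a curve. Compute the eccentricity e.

e = √2987/103

Collect terms: 74(x² - 16x) + 103(y² - 14y) = -2161
Complete the square: 74(x - 8)² + 103(y - 7)² = -2161 + 4736 + 5047 = 7622
Divide through by 7622 to get (x - 8)²/103 + (y - 7)²/74 = 1.
Ellipse, center (8, 7), major axis horizontal; a² = 103, b² = 74.
c² = a² - b² = 29, so c = √29.
e = c/a = √29/√103 = √2987/103.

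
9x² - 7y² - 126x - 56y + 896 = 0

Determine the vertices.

(7, -13) and (7, 5)

Group the x- and y-terms: 9(x² - 14x) -7(y² + 8y) = -896
9(x - 7)² -7(y + 4)² = -896 + 441 - 112 = -567
Dividing both sides by -567: (y + 4)²/81 - (x - 7)²/63 = 1
Hyperbola, center (7, -4), transverse axis vertical; a² = 81, b² = 63.
a = 9. Vertices at (h, k ± a).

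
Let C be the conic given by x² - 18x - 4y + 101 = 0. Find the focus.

Only x is squared. Complete the square in x: (x - 9)² = 4(y - 5).
Vertex (9, 5); 4p = 4 so p = 1. Opens up.
Focus is p units from the vertex along the axis: (h, k + p).

(9, 6)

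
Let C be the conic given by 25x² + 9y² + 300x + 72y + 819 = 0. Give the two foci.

Group: 25(x² + 12x) + 9(y² + 8y) = -819
25(x + 6)² + 9(y + 4)² = -819 + 900 + 144 = 225
Dividing both sides by 225: (x + 6)²/9 + (y + 4)²/25 = 1
Ellipse, center (-6, -4), major axis vertical; a² = 25, b² = 9.
c² = a² - b² = 25 - 9 = 16, so c = 4.
Foci lie on the vertical axis through the center: (h, k ± c).

(-6, -8) and (-6, 0)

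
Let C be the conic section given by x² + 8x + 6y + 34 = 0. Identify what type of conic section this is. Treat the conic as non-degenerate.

No xy term. Coefficients of x² and y² are A = 1, C = 0.
Exactly one squared variable ⇒ parabola.

parabola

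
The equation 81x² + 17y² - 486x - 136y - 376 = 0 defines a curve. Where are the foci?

(3, -4) and (3, 12)

Collect terms: 81(x² - 6x) + 17(y² - 8y) = 376
81(x - 3)² + 17(y - 4)² = 376 + 729 + 272 = 1377
Divide by 1377: (x - 3)²/17 + (y - 4)²/81 = 1
Ellipse, center (3, 4), major axis vertical; a² = 81, b² = 17.
c² = a² - b² = 81 - 17 = 64, so c = 8.
Foci lie on the vertical axis through the center: (h, k ± c).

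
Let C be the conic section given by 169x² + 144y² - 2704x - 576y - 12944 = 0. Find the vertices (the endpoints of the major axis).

169(x² - 16x) + 144(y² - 4y) = 12944
169(x - 8)² + 144(y - 2)² = 12944 + 10816 + 576 = 24336
Dividing both sides by 24336: (x - 8)²/144 + (y - 2)²/169 = 1
Ellipse, center (8, 2), major axis vertical; a² = 169, b² = 144.
a = 13. Vertices at (h, k ± a).

(8, -11) and (8, 15)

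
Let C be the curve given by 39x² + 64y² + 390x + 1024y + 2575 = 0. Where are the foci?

(-10, -8) and (0, -8)

Rearranging, 39(x² + 10x) + 64(y² + 16y) = -2575.
39(x + 5)² + 64(y + 8)² = -2575 + 975 + 4096 = 2496
Divide by 2496: (x + 5)²/64 + (y + 8)²/39 = 1
Ellipse, center (-5, -8), major axis horizontal; a² = 64, b² = 39.
c² = a² - b² = 64 - 39 = 25, so c = 5.
Foci lie on the horizontal axis through the center: (h ± c, k).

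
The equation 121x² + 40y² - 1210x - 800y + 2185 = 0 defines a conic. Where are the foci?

Group: 121(x² - 10x) + 40(y² - 20y) = -2185
121(x - 5)² + 40(y - 10)² = -2185 + 3025 + 4000 = 4840
Divide through by 4840 to get (x - 5)²/40 + (y - 10)²/121 = 1.
Ellipse, center (5, 10), major axis vertical; a² = 121, b² = 40.
c² = a² - b² = 121 - 40 = 81, so c = 9.
Foci lie on the vertical axis through the center: (h, k ± c).

(5, 1) and (5, 19)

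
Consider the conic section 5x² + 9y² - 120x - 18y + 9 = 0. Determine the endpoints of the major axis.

Group: 5(x² - 24x) + 9(y² - 2y) = -9
Complete the square: 5(x - 12)² + 9(y - 1)² = -9 + 720 + 9 = 720
Divide through by 720 to get (x - 12)²/144 + (y - 1)²/80 = 1.
Ellipse, center (12, 1), major axis horizontal; a² = 144, b² = 80.
a = 12. Vertices at (h ± a, k).

(0, 1) and (24, 1)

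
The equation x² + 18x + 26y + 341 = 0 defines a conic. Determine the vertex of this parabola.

(-9, -10)

Only x is squared. Complete the square in x: (x + 9)² = -26(y + 10).
Vertex (-9, -10); 4p = -26 so p = -13/2. Opens down.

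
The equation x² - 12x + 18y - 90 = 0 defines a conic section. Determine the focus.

Only x is squared. Complete the square in x: (x - 6)² = -18(y - 7).
Vertex (6, 7); 4p = -18 so p = -9/2. Opens down.
Focus is p units from the vertex along the axis: (h, k + p).

(6, 5/2)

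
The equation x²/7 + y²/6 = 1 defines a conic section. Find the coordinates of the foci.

(-1, 0) and (1, 0)

Center (0, 0). The larger denominator 7 sits under the x-term, so the major axis is horizontal; a² = 7, b² = 6.
c² = a² - b² = 7 - 6 = 1, so c = 1.
Foci lie on the horizontal axis through the center: (h ± c, k).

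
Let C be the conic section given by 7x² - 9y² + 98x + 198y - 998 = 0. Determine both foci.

(-15, 11) and (1, 11)

Group the x- and y-terms: 7(x² + 14x) -9(y² - 22y) = 998
Completing the square gives 7(x + 7)² -9(y - 11)² = 998 + 343 - 1089 = 252.
Divide through by 252 to get (x + 7)²/36 - (y - 11)²/28 = 1.
Hyperbola, center (-7, 11), transverse axis horizontal; a² = 36, b² = 28.
c² = a² + b² = 36 + 28 = 64, so c = 8.
Foci lie on the horizontal axis through the center: (h ± c, k).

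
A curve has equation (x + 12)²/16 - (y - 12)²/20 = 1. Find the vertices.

Center (-12, 12). The positive term is the x-term, so the transverse axis is horizontal; a² = 16, b² = 20.
a = 4. Vertices at (h ± a, k).

(-16, 12) and (-8, 12)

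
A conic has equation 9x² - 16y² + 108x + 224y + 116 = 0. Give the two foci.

Collect terms: 9(x² + 12x) -16(y² - 14y) = -116
Completing the square gives 9(x + 6)² -16(y - 7)² = -116 + 324 - 784 = -576.
Divide by -576: (y - 7)²/36 - (x + 6)²/64 = 1
Hyperbola, center (-6, 7), transverse axis vertical; a² = 36, b² = 64.
c² = a² + b² = 36 + 64 = 100, so c = 10.
Foci lie on the vertical axis through the center: (h, k ± c).

(-6, -3) and (-6, 17)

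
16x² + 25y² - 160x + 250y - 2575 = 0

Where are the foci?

(-4, -5) and (14, -5)

Rearranging, 16(x² - 10x) + 25(y² + 10y) = 2575.
16(x - 5)² + 25(y + 5)² = 2575 + 400 + 625 = 3600
Dividing both sides by 3600: (x - 5)²/225 + (y + 5)²/144 = 1
Ellipse, center (5, -5), major axis horizontal; a² = 225, b² = 144.
c² = a² - b² = 225 - 144 = 81, so c = 9.
Foci lie on the horizontal axis through the center: (h ± c, k).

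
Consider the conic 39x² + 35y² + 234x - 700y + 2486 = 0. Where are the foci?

(-3, 8) and (-3, 12)

Group: 39(x² + 6x) + 35(y² - 20y) = -2486
39(x + 3)² + 35(y - 10)² = -2486 + 351 + 3500 = 1365
Divide by 1365: (x + 3)²/35 + (y - 10)²/39 = 1
Ellipse, center (-3, 10), major axis vertical; a² = 39, b² = 35.
c² = a² - b² = 39 - 35 = 4, so c = 2.
Foci lie on the vertical axis through the center: (h, k ± c).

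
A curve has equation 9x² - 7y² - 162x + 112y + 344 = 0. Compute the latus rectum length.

Group: 9(x² - 18x) -7(y² - 16y) = -344
Complete the square: 9(x - 9)² -7(y - 8)² = -344 + 729 - 448 = -63
Dividing both sides by -63: (y - 8)²/9 - (x - 9)²/7 = 1
Hyperbola, center (9, 8), transverse axis vertical; a² = 9, b² = 7.
Latus rectum length = 2b²/a = 2·7/3 = 14/3.

14/3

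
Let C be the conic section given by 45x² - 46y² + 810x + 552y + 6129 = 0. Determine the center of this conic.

Collect terms: 45(x² + 18x) -46(y² - 12y) = -6129
Complete the square in x and y: 45(x + 9)² -46(y - 6)² = -6129 + 3645 - 1656 = -4140
Divide through by -4140 to get (y - 6)²/90 - (x + 9)²/92 = 1.
Hyperbola with center (-9, 6).

(-9, 6)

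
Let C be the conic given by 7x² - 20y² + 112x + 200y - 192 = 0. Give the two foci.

Group the x- and y-terms: 7(x² + 16x) -20(y² - 10y) = 192
Complete the square: 7(x + 8)² -20(y - 5)² = 192 + 448 - 500 = 140
Dividing both sides by 140: (x + 8)²/20 - (y - 5)²/7 = 1
Hyperbola, center (-8, 5), transverse axis horizontal; a² = 20, b² = 7.
c² = a² + b² = 20 + 7 = 27, so c = 3√3.
Foci lie on the horizontal axis through the center: (h ± c, k).

(-8 - 3√3, 5) and (-8 + 3√3, 5)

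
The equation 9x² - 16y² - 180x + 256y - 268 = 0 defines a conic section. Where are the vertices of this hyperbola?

(6, 8) and (14, 8)

Group the x- and y-terms: 9(x² - 20x) -16(y² - 16y) = 268
Complete the square in x and y: 9(x - 10)² -16(y - 8)² = 268 + 900 - 1024 = 144
Dividing both sides by 144: (x - 10)²/16 - (y - 8)²/9 = 1
Hyperbola, center (10, 8), transverse axis horizontal; a² = 16, b² = 9.
a = 4. Vertices at (h ± a, k).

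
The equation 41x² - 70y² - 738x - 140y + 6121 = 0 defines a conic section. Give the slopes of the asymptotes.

Collect terms: 41(x² - 18x) -70(y² + 2y) = -6121
Complete the square: 41(x - 9)² -70(y + 1)² = -6121 + 3321 - 70 = -2870
Dividing both sides by -2870: (y + 1)²/41 - (x - 9)²/70 = 1
Hyperbola, center (9, -1), transverse axis vertical; a² = 41, b² = 70.
For a vertical hyperbola the asymptotes have slope ±a/b.
Here that is ±√41/√70 = ±√2870/70.

√2870/70 and -√2870/70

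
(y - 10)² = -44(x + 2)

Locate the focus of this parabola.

Vertex (-2, 10); 4p = -44 so p = -11. Opens left.
Focus is p units from the vertex along the axis: (h + p, k).

(-13, 10)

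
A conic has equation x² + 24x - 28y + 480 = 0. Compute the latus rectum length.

Only x is squared. Complete the square in x: (x + 12)² = 28(y - 12).
Vertex (-12, 12); 4p = 28 so p = 7. Opens up.
Latus rectum length = |4p| = 28.

28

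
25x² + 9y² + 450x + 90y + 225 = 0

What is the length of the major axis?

30

Rearranging, 25(x² + 18x) + 9(y² + 10y) = -225.
25(x + 9)² + 9(y + 5)² = -225 + 2025 + 225 = 2025
Divide by 2025: (x + 9)²/81 + (y + 5)²/225 = 1
Ellipse, center (-9, -5), major axis vertical; a² = 225, b² = 81.
a² = 225 so a = 15; the major axis has length 2a = 30.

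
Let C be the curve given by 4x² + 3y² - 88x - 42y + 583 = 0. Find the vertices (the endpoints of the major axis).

Collect terms: 4(x² - 22x) + 3(y² - 14y) = -583
Complete the square in x and y: 4(x - 11)² + 3(y - 7)² = -583 + 484 + 147 = 48
Divide by 48: (x - 11)²/12 + (y - 7)²/16 = 1
Ellipse, center (11, 7), major axis vertical; a² = 16, b² = 12.
a = 4. Vertices at (h, k ± a).

(11, 3) and (11, 11)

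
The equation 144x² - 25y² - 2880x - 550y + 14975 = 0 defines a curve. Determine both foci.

Group: 144(x² - 20x) -25(y² + 22y) = -14975
Completing the square gives 144(x - 10)² -25(y + 11)² = -14975 + 14400 - 3025 = -3600.
Divide through by -3600 to get (y + 11)²/144 - (x - 10)²/25 = 1.
Hyperbola, center (10, -11), transverse axis vertical; a² = 144, b² = 25.
c² = a² + b² = 144 + 25 = 169, so c = 13.
Foci lie on the vertical axis through the center: (h, k ± c).

(10, -24) and (10, 2)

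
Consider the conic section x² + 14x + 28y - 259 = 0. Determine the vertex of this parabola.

Only x is squared. Complete the square in x: (x + 7)² = -28(y - 11).
Vertex (-7, 11); 4p = -28 so p = -7. Opens down.

(-7, 11)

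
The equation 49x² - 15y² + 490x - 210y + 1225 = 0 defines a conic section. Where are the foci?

49(x² + 10x) -15(y² + 14y) = -1225
Complete the square: 49(x + 5)² -15(y + 7)² = -1225 + 1225 - 735 = -735
Dividing both sides by -735: (y + 7)²/49 - (x + 5)²/15 = 1
Hyperbola, center (-5, -7), transverse axis vertical; a² = 49, b² = 15.
c² = a² + b² = 49 + 15 = 64, so c = 8.
Foci lie on the vertical axis through the center: (h, k ± c).

(-5, -15) and (-5, 1)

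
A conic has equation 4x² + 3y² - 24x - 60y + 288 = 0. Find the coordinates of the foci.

Group the x- and y-terms: 4(x² - 6x) + 3(y² - 20y) = -288
Completing the square gives 4(x - 3)² + 3(y - 10)² = -288 + 36 + 300 = 48.
Divide through by 48 to get (x - 3)²/12 + (y - 10)²/16 = 1.
Ellipse, center (3, 10), major axis vertical; a² = 16, b² = 12.
c² = a² - b² = 16 - 12 = 4, so c = 2.
Foci lie on the vertical axis through the center: (h, k ± c).

(3, 8) and (3, 12)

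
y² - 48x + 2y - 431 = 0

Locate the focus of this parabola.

Only y is squared. Complete the square in y: (y + 1)² = 48(x + 9).
Vertex (-9, -1); 4p = 48 so p = 12. Opens right.
Focus is p units from the vertex along the axis: (h + p, k).

(3, -1)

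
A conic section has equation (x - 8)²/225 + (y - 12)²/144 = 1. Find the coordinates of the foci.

(-1, 12) and (17, 12)

Center (8, 12). The larger denominator 225 sits under the x-term, so the major axis is horizontal; a² = 225, b² = 144.
c² = a² - b² = 225 - 144 = 81, so c = 9.
Foci lie on the horizontal axis through the center: (h ± c, k).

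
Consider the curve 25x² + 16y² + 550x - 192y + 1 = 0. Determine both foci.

(-11, -3) and (-11, 15)

Collect terms: 25(x² + 22x) + 16(y² - 12y) = -1
Completing the square gives 25(x + 11)² + 16(y - 6)² = -1 + 3025 + 576 = 3600.
Divide by 3600: (x + 11)²/144 + (y - 6)²/225 = 1
Ellipse, center (-11, 6), major axis vertical; a² = 225, b² = 144.
c² = a² - b² = 225 - 144 = 81, so c = 9.
Foci lie on the vertical axis through the center: (h, k ± c).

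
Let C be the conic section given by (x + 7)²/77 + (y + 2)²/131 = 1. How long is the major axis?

2√131

Center (-7, -2). The larger denominator 131 sits under the y-term, so the major axis is vertical; a² = 131, b² = 77.
a² = 131 so a = √131; the major axis has length 2a = 2√131.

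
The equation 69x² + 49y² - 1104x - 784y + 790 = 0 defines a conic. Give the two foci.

(8, 8 - 2√10) and (8, 8 + 2√10)

Group: 69(x² - 16x) + 49(y² - 16y) = -790
Complete the square in x and y: 69(x - 8)² + 49(y - 8)² = -790 + 4416 + 3136 = 6762
Divide by 6762: (x - 8)²/98 + (y - 8)²/138 = 1
Ellipse, center (8, 8), major axis vertical; a² = 138, b² = 98.
c² = a² - b² = 138 - 98 = 40, so c = 2√10.
Foci lie on the vertical axis through the center: (h, k ± c).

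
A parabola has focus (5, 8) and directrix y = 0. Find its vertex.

The vertex is the midpoint between the focus and the directrix along the axis of symmetry.
Axis is vertical (directrix is horizontal). Vertex y-coordinate = (8 + 0)/2 = 4; x-coordinate = 5.

(5, 4)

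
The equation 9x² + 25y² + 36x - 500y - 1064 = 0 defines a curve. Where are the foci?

Group the x- and y-terms: 9(x² + 4x) + 25(y² - 20y) = 1064
Complete the square: 9(x + 2)² + 25(y - 10)² = 1064 + 36 + 2500 = 3600
Dividing both sides by 3600: (x + 2)²/400 + (y - 10)²/144 = 1
Ellipse, center (-2, 10), major axis horizontal; a² = 400, b² = 144.
c² = a² - b² = 400 - 144 = 256, so c = 16.
Foci lie on the horizontal axis through the center: (h ± c, k).

(-18, 10) and (14, 10)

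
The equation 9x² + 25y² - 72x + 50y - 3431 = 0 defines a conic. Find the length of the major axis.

40

Rearranging, 9(x² - 8x) + 25(y² + 2y) = 3431.
Completing the square gives 9(x - 4)² + 25(y + 1)² = 3431 + 144 + 25 = 3600.
Divide through by 3600 to get (x - 4)²/400 + (y + 1)²/144 = 1.
Ellipse, center (4, -1), major axis horizontal; a² = 400, b² = 144.
a² = 400 so a = 20; the major axis has length 2a = 40.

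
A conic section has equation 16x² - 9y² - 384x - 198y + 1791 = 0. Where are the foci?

(12, -21) and (12, -1)

16(x² - 24x) -9(y² + 22y) = -1791
Complete the square: 16(x - 12)² -9(y + 11)² = -1791 + 2304 - 1089 = -576
Dividing both sides by -576: (y + 11)²/64 - (x - 12)²/36 = 1
Hyperbola, center (12, -11), transverse axis vertical; a² = 64, b² = 36.
c² = a² + b² = 64 + 36 = 100, so c = 10.
Foci lie on the vertical axis through the center: (h, k ± c).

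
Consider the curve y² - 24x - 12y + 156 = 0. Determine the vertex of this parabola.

Only y is squared. Complete the square in y: (y - 6)² = 24(x - 5).
Vertex (5, 6); 4p = 24 so p = 6. Opens right.

(5, 6)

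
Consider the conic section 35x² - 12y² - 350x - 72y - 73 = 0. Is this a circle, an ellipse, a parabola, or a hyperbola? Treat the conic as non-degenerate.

No xy term. Coefficients of x² and y² are A = 35, C = -12.
A and C have opposite signs ⇒ hyperbola.

hyperbola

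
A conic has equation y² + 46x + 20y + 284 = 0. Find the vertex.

Only y is squared. Complete the square in y: (y + 10)² = -46(x + 4).
Vertex (-4, -10); 4p = -46 so p = -23/2. Opens left.

(-4, -10)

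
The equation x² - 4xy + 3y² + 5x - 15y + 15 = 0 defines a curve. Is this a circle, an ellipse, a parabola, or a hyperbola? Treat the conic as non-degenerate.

A = 1, B = -4, C = 3.
Discriminant B² − 4AC = (-4)² − 4·1·3 = 4.
B² − 4AC > 0 ⇒ hyperbola.

hyperbola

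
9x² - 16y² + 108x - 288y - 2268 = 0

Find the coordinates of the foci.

(-21, -9) and (9, -9)

Group the x- and y-terms: 9(x² + 12x) -16(y² + 18y) = 2268
Completing the square gives 9(x + 6)² -16(y + 9)² = 2268 + 324 - 1296 = 1296.
Divide through by 1296 to get (x + 6)²/144 - (y + 9)²/81 = 1.
Hyperbola, center (-6, -9), transverse axis horizontal; a² = 144, b² = 81.
c² = a² + b² = 144 + 81 = 225, so c = 15.
Foci lie on the horizontal axis through the center: (h ± c, k).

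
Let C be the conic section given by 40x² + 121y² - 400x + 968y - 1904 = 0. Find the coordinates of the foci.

(-4, -4) and (14, -4)

Group: 40(x² - 10x) + 121(y² + 8y) = 1904
Completing the square gives 40(x - 5)² + 121(y + 4)² = 1904 + 1000 + 1936 = 4840.
Divide through by 4840 to get (x - 5)²/121 + (y + 4)²/40 = 1.
Ellipse, center (5, -4), major axis horizontal; a² = 121, b² = 40.
c² = a² - b² = 121 - 40 = 81, so c = 9.
Foci lie on the horizontal axis through the center: (h ± c, k).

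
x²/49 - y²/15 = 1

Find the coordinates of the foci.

(-8, 0) and (8, 0)

Center (0, 0). The positive term is the x-term, so the transverse axis is horizontal; a² = 49, b² = 15.
c² = a² + b² = 49 + 15 = 64, so c = 8.
Foci lie on the horizontal axis through the center: (h ± c, k).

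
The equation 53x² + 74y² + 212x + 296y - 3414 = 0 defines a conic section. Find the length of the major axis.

Group: 53(x² + 4x) + 74(y² + 4y) = 3414
Complete the square in x and y: 53(x + 2)² + 74(y + 2)² = 3414 + 212 + 296 = 3922
Divide through by 3922 to get (x + 2)²/74 + (y + 2)²/53 = 1.
Ellipse, center (-2, -2), major axis horizontal; a² = 74, b² = 53.
a² = 74 so a = √74; the major axis has length 2a = 2√74.

2√74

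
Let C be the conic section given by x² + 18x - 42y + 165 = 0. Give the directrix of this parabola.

Only x is squared. Complete the square in x: (x + 9)² = 42(y - 2).
Vertex (-9, 2); 4p = 42 so p = 21/2. Opens up.
Directrix is the horizontal line y = k − p = 2 − (21/2) = -17/2.

y = -17/2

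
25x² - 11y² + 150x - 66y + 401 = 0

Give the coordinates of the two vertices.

(-3, -8) and (-3, 2)

Group the x- and y-terms: 25(x² + 6x) -11(y² + 6y) = -401
Complete the square: 25(x + 3)² -11(y + 3)² = -401 + 225 - 99 = -275
Divide through by -275 to get (y + 3)²/25 - (x + 3)²/11 = 1.
Hyperbola, center (-3, -3), transverse axis vertical; a² = 25, b² = 11.
a = 5. Vertices at (h, k ± a).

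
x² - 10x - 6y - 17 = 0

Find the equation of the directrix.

y = -17/2

Only x is squared. Complete the square in x: (x - 5)² = 6(y + 7).
Vertex (5, -7); 4p = 6 so p = 3/2. Opens up.
Directrix is the horizontal line y = k − p = -7 − (3/2) = -17/2.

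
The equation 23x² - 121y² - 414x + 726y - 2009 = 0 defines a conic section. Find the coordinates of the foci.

23(x² - 18x) -121(y² - 6y) = 2009
23(x - 9)² -121(y - 3)² = 2009 + 1863 - 1089 = 2783
Divide by 2783: (x - 9)²/121 - (y - 3)²/23 = 1
Hyperbola, center (9, 3), transverse axis horizontal; a² = 121, b² = 23.
c² = a² + b² = 121 + 23 = 144, so c = 12.
Foci lie on the horizontal axis through the center: (h ± c, k).

(-3, 3) and (21, 3)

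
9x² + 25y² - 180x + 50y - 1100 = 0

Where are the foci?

Collect terms: 9(x² - 20x) + 25(y² + 2y) = 1100
Complete the square in x and y: 9(x - 10)² + 25(y + 1)² = 1100 + 900 + 25 = 2025
Dividing both sides by 2025: (x - 10)²/225 + (y + 1)²/81 = 1
Ellipse, center (10, -1), major axis horizontal; a² = 225, b² = 81.
c² = a² - b² = 225 - 81 = 144, so c = 12.
Foci lie on the horizontal axis through the center: (h ± c, k).

(-2, -1) and (22, -1)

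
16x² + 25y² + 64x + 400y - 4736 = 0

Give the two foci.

Group: 16(x² + 4x) + 25(y² + 16y) = 4736
Complete the square in x and y: 16(x + 2)² + 25(y + 8)² = 4736 + 64 + 1600 = 6400
Divide through by 6400 to get (x + 2)²/400 + (y + 8)²/256 = 1.
Ellipse, center (-2, -8), major axis horizontal; a² = 400, b² = 256.
c² = a² - b² = 400 - 256 = 144, so c = 12.
Foci lie on the horizontal axis through the center: (h ± c, k).

(-14, -8) and (10, -8)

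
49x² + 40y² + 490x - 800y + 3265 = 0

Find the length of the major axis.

Collect terms: 49(x² + 10x) + 40(y² - 20y) = -3265
Complete the square in x and y: 49(x + 5)² + 40(y - 10)² = -3265 + 1225 + 4000 = 1960
Dividing both sides by 1960: (x + 5)²/40 + (y - 10)²/49 = 1
Ellipse, center (-5, 10), major axis vertical; a² = 49, b² = 40.
a² = 49 so a = 7; the major axis has length 2a = 14.

14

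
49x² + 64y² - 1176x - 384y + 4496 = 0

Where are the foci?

Group: 49(x² - 24x) + 64(y² - 6y) = -4496
Completing the square gives 49(x - 12)² + 64(y - 3)² = -4496 + 7056 + 576 = 3136.
Divide by 3136: (x - 12)²/64 + (y - 3)²/49 = 1
Ellipse, center (12, 3), major axis horizontal; a² = 64, b² = 49.
c² = a² - b² = 64 - 49 = 15, so c = √15.
Foci lie on the horizontal axis through the center: (h ± c, k).

(12 - √15, 3) and (12 + √15, 3)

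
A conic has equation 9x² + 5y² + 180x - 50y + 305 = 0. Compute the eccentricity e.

e = 2/3

Rearranging, 9(x² + 20x) + 5(y² - 10y) = -305.
Completing the square gives 9(x + 10)² + 5(y - 5)² = -305 + 900 + 125 = 720.
Divide by 720: (x + 10)²/80 + (y - 5)²/144 = 1
Ellipse, center (-10, 5), major axis vertical; a² = 144, b² = 80.
c² = a² - b² = 64, so c = 8.
e = c/a = 8/12 = 2/3.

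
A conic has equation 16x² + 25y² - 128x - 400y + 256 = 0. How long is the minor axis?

16

Group: 16(x² - 8x) + 25(y² - 16y) = -256
Complete the square in x and y: 16(x - 4)² + 25(y - 8)² = -256 + 256 + 1600 = 1600
Divide by 1600: (x - 4)²/100 + (y - 8)²/64 = 1
Ellipse, center (4, 8), major axis horizontal; a² = 100, b² = 64.
b² = 64 so b = 8; the minor axis has length 2b = 16.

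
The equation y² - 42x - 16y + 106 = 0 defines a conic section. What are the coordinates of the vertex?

(1, 8)

Only y is squared. Complete the square in y: (y - 8)² = 42(x - 1).
Vertex (1, 8); 4p = 42 so p = 21/2. Opens right.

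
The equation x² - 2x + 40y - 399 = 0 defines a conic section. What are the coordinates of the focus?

Only x is squared. Complete the square in x: (x - 1)² = -40(y - 10).
Vertex (1, 10); 4p = -40 so p = -10. Opens down.
Focus is p units from the vertex along the axis: (h, k + p).

(1, 0)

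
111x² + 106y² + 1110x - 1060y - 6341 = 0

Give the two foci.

Group the x- and y-terms: 111(x² + 10x) + 106(y² - 10y) = 6341
111(x + 5)² + 106(y - 5)² = 6341 + 2775 + 2650 = 11766
Dividing both sides by 11766: (x + 5)²/106 + (y - 5)²/111 = 1
Ellipse, center (-5, 5), major axis vertical; a² = 111, b² = 106.
c² = a² - b² = 111 - 106 = 5, so c = √5.
Foci lie on the vertical axis through the center: (h, k ± c).

(-5, 5 - √5) and (-5, 5 + √5)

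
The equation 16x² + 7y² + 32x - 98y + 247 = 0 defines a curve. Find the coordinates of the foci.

Group the x- and y-terms: 16(x² + 2x) + 7(y² - 14y) = -247
16(x + 1)² + 7(y - 7)² = -247 + 16 + 343 = 112
Dividing both sides by 112: (x + 1)²/7 + (y - 7)²/16 = 1
Ellipse, center (-1, 7), major axis vertical; a² = 16, b² = 7.
c² = a² - b² = 16 - 7 = 9, so c = 3.
Foci lie on the vertical axis through the center: (h, k ± c).

(-1, 4) and (-1, 10)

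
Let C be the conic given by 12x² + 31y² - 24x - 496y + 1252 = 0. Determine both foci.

Collect terms: 12(x² - 2x) + 31(y² - 16y) = -1252
12(x - 1)² + 31(y - 8)² = -1252 + 12 + 1984 = 744
Divide through by 744 to get (x - 1)²/62 + (y - 8)²/24 = 1.
Ellipse, center (1, 8), major axis horizontal; a² = 62, b² = 24.
c² = a² - b² = 62 - 24 = 38, so c = √38.
Foci lie on the horizontal axis through the center: (h ± c, k).

(1 - √38, 8) and (1 + √38, 8)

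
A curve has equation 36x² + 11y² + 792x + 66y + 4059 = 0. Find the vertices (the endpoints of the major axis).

Collect terms: 36(x² + 22x) + 11(y² + 6y) = -4059
Complete the square: 36(x + 11)² + 11(y + 3)² = -4059 + 4356 + 99 = 396
Divide by 396: (x + 11)²/11 + (y + 3)²/36 = 1
Ellipse, center (-11, -3), major axis vertical; a² = 36, b² = 11.
a = 6. Vertices at (h, k ± a).

(-11, -9) and (-11, 3)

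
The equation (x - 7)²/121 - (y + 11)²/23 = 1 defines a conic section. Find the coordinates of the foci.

(-5, -11) and (19, -11)

Center (7, -11). The positive term is the x-term, so the transverse axis is horizontal; a² = 121, b² = 23.
c² = a² + b² = 121 + 23 = 144, so c = 12.
Foci lie on the horizontal axis through the center: (h ± c, k).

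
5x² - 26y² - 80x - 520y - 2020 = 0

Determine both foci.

Rearranging, 5(x² - 16x) -26(y² + 20y) = 2020.
Completing the square gives 5(x - 8)² -26(y + 10)² = 2020 + 320 - 2600 = -260.
Divide through by -260 to get (y + 10)²/10 - (x - 8)²/52 = 1.
Hyperbola, center (8, -10), transverse axis vertical; a² = 10, b² = 52.
c² = a² + b² = 10 + 52 = 62, so c = √62.
Foci lie on the vertical axis through the center: (h, k ± c).

(8, -10 - √62) and (8, -10 + √62)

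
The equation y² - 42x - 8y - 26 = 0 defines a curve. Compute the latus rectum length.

Only y is squared. Complete the square in y: (y - 4)² = 42(x + 1).
Vertex (-1, 4); 4p = 42 so p = 21/2. Opens right.
Latus rectum length = |4p| = 42.

42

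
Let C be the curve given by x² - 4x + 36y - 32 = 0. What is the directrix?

Only x is squared. Complete the square in x: (x - 2)² = -36(y - 1).
Vertex (2, 1); 4p = -36 so p = -9. Opens down.
Directrix is the horizontal line y = k − p = 1 − (-9) = 10.

y = 10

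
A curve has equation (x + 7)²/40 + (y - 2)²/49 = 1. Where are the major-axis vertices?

Center (-7, 2). The larger denominator 49 sits under the y-term, so the major axis is vertical; a² = 49, b² = 40.
a = 7. Vertices at (h, k ± a).

(-7, -5) and (-7, 9)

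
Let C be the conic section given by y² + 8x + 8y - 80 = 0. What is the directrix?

Only y is squared. Complete the square in y: (y + 4)² = -8(x - 12).
Vertex (12, -4); 4p = -8 so p = -2. Opens left.
Directrix is the vertical line x = h − p = 12 − (-2) = 14.

x = 14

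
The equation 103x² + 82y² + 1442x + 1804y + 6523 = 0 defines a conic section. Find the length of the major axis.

2√103

Collect terms: 103(x² + 14x) + 82(y² + 22y) = -6523
Completing the square gives 103(x + 7)² + 82(y + 11)² = -6523 + 5047 + 9922 = 8446.
Dividing both sides by 8446: (x + 7)²/82 + (y + 11)²/103 = 1
Ellipse, center (-7, -11), major axis vertical; a² = 103, b² = 82.
a² = 103 so a = √103; the major axis has length 2a = 2√103.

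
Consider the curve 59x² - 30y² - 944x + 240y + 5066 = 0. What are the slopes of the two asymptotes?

√1770/30 and -√1770/30

Collect terms: 59(x² - 16x) -30(y² - 8y) = -5066
59(x - 8)² -30(y - 4)² = -5066 + 3776 - 480 = -1770
Divide through by -1770 to get (y - 4)²/59 - (x - 8)²/30 = 1.
Hyperbola, center (8, 4), transverse axis vertical; a² = 59, b² = 30.
For a vertical hyperbola the asymptotes have slope ±a/b.
Here that is ±√59/√30 = ±√1770/30.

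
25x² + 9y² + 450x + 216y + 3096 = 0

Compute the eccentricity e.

e = 4/5

Group the x- and y-terms: 25(x² + 18x) + 9(y² + 24y) = -3096
25(x + 9)² + 9(y + 12)² = -3096 + 2025 + 1296 = 225
Divide by 225: (x + 9)²/9 + (y + 12)²/25 = 1
Ellipse, center (-9, -12), major axis vertical; a² = 25, b² = 9.
c² = a² - b² = 16, so c = 4.
e = c/a = 4/5.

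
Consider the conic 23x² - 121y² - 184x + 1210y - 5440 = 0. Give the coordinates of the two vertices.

Collect terms: 23(x² - 8x) -121(y² - 10y) = 5440
Completing the square gives 23(x - 4)² -121(y - 5)² = 5440 + 368 - 3025 = 2783.
Dividing both sides by 2783: (x - 4)²/121 - (y - 5)²/23 = 1
Hyperbola, center (4, 5), transverse axis horizontal; a² = 121, b² = 23.
a = 11. Vertices at (h ± a, k).

(-7, 5) and (15, 5)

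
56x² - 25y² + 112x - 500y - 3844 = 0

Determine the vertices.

(-6, -10) and (4, -10)

56(x² + 2x) -25(y² + 20y) = 3844
Complete the square in x and y: 56(x + 1)² -25(y + 10)² = 3844 + 56 - 2500 = 1400
Divide through by 1400 to get (x + 1)²/25 - (y + 10)²/56 = 1.
Hyperbola, center (-1, -10), transverse axis horizontal; a² = 25, b² = 56.
a = 5. Vertices at (h ± a, k).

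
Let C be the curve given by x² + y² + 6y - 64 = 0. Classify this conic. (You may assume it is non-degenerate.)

No xy term. Coefficients of x² and y² are A = 1, C = 1.
A = C (same sign) ⇒ circle.

circle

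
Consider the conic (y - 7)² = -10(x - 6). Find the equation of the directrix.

Vertex (6, 7); 4p = -10 so p = -5/2. Opens left.
Directrix is the vertical line x = h − p = 6 − (-5/2) = 17/2.

x = 17/2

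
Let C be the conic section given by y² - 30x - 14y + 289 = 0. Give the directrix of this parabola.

x = 1/2

Only y is squared. Complete the square in y: (y - 7)² = 30(x - 8).
Vertex (8, 7); 4p = 30 so p = 15/2. Opens right.
Directrix is the vertical line x = h − p = 8 − (15/2) = 1/2.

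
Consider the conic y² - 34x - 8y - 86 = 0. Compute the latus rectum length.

Only y is squared. Complete the square in y: (y - 4)² = 34(x + 3).
Vertex (-3, 4); 4p = 34 so p = 17/2. Opens right.
Latus rectum length = |4p| = 34.

34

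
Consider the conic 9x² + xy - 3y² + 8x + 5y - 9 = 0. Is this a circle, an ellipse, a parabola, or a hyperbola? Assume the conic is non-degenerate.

A = 9, B = 1, C = -3.
Discriminant B² − 4AC = 1² − 4·9·(-3) = 109.
B² − 4AC > 0 ⇒ hyperbola.

hyperbola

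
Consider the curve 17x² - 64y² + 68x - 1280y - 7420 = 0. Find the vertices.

Group: 17(x² + 4x) -64(y² + 20y) = 7420
Completing the square gives 17(x + 2)² -64(y + 10)² = 7420 + 68 - 6400 = 1088.
Divide by 1088: (x + 2)²/64 - (y + 10)²/17 = 1
Hyperbola, center (-2, -10), transverse axis horizontal; a² = 64, b² = 17.
a = 8. Vertices at (h ± a, k).

(-10, -10) and (6, -10)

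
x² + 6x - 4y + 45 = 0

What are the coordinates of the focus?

Only x is squared. Complete the square in x: (x + 3)² = 4(y - 9).
Vertex (-3, 9); 4p = 4 so p = 1. Opens up.
Focus is p units from the vertex along the axis: (h, k + p).

(-3, 10)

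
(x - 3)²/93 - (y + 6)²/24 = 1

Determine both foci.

(3 - 3√13, -6) and (3 + 3√13, -6)

Center (3, -6). The positive term is the x-term, so the transverse axis is horizontal; a² = 93, b² = 24.
c² = a² + b² = 93 + 24 = 117, so c = 3√13.
Foci lie on the horizontal axis through the center: (h ± c, k).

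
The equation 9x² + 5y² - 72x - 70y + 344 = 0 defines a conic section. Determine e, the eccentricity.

Group the x- and y-terms: 9(x² - 8x) + 5(y² - 14y) = -344
9(x - 4)² + 5(y - 7)² = -344 + 144 + 245 = 45
Divide by 45: (x - 4)²/5 + (y - 7)²/9 = 1
Ellipse, center (4, 7), major axis vertical; a² = 9, b² = 5.
c² = a² - b² = 4, so c = 2.
e = c/a = 2/3.

e = 2/3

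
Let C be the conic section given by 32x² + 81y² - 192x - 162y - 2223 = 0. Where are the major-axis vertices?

Collect terms: 32(x² - 6x) + 81(y² - 2y) = 2223
Complete the square in x and y: 32(x - 3)² + 81(y - 1)² = 2223 + 288 + 81 = 2592
Divide through by 2592 to get (x - 3)²/81 + (y - 1)²/32 = 1.
Ellipse, center (3, 1), major axis horizontal; a² = 81, b² = 32.
a = 9. Vertices at (h ± a, k).

(-6, 1) and (12, 1)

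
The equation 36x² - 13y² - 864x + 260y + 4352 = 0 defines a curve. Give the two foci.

Rearranging, 36(x² - 24x) -13(y² - 20y) = -4352.
Completing the square gives 36(x - 12)² -13(y - 10)² = -4352 + 5184 - 1300 = -468.
Divide by -468: (y - 10)²/36 - (x - 12)²/13 = 1
Hyperbola, center (12, 10), transverse axis vertical; a² = 36, b² = 13.
c² = a² + b² = 36 + 13 = 49, so c = 7.
Foci lie on the vertical axis through the center: (h, k ± c).

(12, 3) and (12, 17)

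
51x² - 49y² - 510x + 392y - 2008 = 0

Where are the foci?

(-5, 4) and (15, 4)

Rearranging, 51(x² - 10x) -49(y² - 8y) = 2008.
Complete the square in x and y: 51(x - 5)² -49(y - 4)² = 2008 + 1275 - 784 = 2499
Divide through by 2499 to get (x - 5)²/49 - (y - 4)²/51 = 1.
Hyperbola, center (5, 4), transverse axis horizontal; a² = 49, b² = 51.
c² = a² + b² = 49 + 51 = 100, so c = 10.
Foci lie on the horizontal axis through the center: (h ± c, k).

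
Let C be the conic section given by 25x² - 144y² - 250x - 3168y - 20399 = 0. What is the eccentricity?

Collect terms: 25(x² - 10x) -144(y² + 22y) = 20399
25(x - 5)² -144(y + 11)² = 20399 + 625 - 17424 = 3600
Divide by 3600: (x - 5)²/144 - (y + 11)²/25 = 1
Hyperbola, center (5, -11), transverse axis horizontal; a² = 144, b² = 25.
c² = a² + b² = 169, so c = 13.
e = c/a = 13/12.

e = 13/12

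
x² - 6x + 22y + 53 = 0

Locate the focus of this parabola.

Only x is squared. Complete the square in x: (x - 3)² = -22(y + 2).
Vertex (3, -2); 4p = -22 so p = -11/2. Opens down.
Focus is p units from the vertex along the axis: (h, k + p).

(3, -15/2)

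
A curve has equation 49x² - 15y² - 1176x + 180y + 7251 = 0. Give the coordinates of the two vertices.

(12, -1) and (12, 13)

Group the x- and y-terms: 49(x² - 24x) -15(y² - 12y) = -7251
Completing the square gives 49(x - 12)² -15(y - 6)² = -7251 + 7056 - 540 = -735.
Dividing both sides by -735: (y - 6)²/49 - (x - 12)²/15 = 1
Hyperbola, center (12, 6), transverse axis vertical; a² = 49, b² = 15.
a = 7. Vertices at (h, k ± a).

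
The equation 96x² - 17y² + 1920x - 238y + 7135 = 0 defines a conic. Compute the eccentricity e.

e = √1921/17

Collect terms: 96(x² + 20x) -17(y² + 14y) = -7135
Complete the square: 96(x + 10)² -17(y + 7)² = -7135 + 9600 - 833 = 1632
Divide through by 1632 to get (x + 10)²/17 - (y + 7)²/96 = 1.
Hyperbola, center (-10, -7), transverse axis horizontal; a² = 17, b² = 96.
c² = a² + b² = 113, so c = √113.
e = c/a = √113/√17 = √1921/17.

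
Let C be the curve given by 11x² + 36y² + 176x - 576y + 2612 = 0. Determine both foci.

(-13, 8) and (-3, 8)

Group the x- and y-terms: 11(x² + 16x) + 36(y² - 16y) = -2612
Complete the square in x and y: 11(x + 8)² + 36(y - 8)² = -2612 + 704 + 2304 = 396
Divide by 396: (x + 8)²/36 + (y - 8)²/11 = 1
Ellipse, center (-8, 8), major axis horizontal; a² = 36, b² = 11.
c² = a² - b² = 36 - 11 = 25, so c = 5.
Foci lie on the horizontal axis through the center: (h ± c, k).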